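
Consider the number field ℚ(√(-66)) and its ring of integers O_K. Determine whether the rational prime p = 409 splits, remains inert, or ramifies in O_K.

Since -66 ≢ 1 mod 4, the ring of integers is ℤ[√-66] with discriminant 4·(-66) = -264.
Since gcd(409, -264) = 1 the prime 409 does not ramify.
Legendre symbol by Euler's criterion: (-66/409) ≡ (-66)^204 ≡ 408 (mod 409), i.e. (-66/409) = -1.
d is a non-residue mod p, hence 409 remains inert in O_K.

409 remains inert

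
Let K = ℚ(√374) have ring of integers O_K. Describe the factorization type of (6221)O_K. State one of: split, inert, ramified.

splits completely

d = 374 ≡ 2 (mod 4), so O_K = ℤ[√374] and disc(K) = 4d = 1496.
disc(K) = 1496 is not divisible by 6221; 6221 is unramified.
Compute (374/6221) via Euler: 374^((6221-1)/2) mod 6221 = 1, so (374/6221) = 1.
(374/6221) = 1, so 6221 splits.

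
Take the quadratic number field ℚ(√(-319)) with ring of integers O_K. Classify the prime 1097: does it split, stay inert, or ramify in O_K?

p is inert

-319 mod 4 = 1, hence disc K = -319 and O_K = ℤ[(1+√-319)/2].
Since gcd(1097, -319) = 1 the prime 1097 does not ramify.
Compute (-319/1097) via Euler: 778^((1097-1)/2) mod 1097 = 1096, so (-319/1097) = -1.
(-319/1097) = -1, so 1097 is inert.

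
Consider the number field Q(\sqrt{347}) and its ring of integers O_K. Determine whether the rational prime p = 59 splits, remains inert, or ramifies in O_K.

inert

Since 347 ≢ 1 mod 4, the ring of integers is ℤ[√347] with discriminant 4·347 = 1388.
disc(K) = 1388 is not divisible by 59; 59 is unramified.
Euler's criterion: 347^29 mod 59 = 58. Thus (347|59) = -1.
(347/59) = -1, so 59 is inert.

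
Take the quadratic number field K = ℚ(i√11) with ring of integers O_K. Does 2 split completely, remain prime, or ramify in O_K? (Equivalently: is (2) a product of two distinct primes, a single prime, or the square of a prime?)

inert — (2) stays prime in O_K

d = -11 ≡ 1 (mod 4), so O_K = ℤ[(1+√-11)/2] and disc(K) = d = -11.
Since gcd(2, -11) = 1 the prime 2 does not ramify.
d ≡ 5 (mod 8); the supplementary law gives 2 inert.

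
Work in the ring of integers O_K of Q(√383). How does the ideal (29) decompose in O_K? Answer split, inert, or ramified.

d = 383 ≡ 3 (mod 4), so O_K = ℤ[√383] and disc(K) = 4d = 1532.
disc(K) = 1532 is not divisible by 29; 29 is unramified.
Euler's criterion: 383^14 mod 29 = 1. Thus (383|29) = 1.
(383/29) = 1, so 29 splits.

split — (29) = 𝔭₁𝔭₂ with 𝔭₁ ≠ 𝔭₂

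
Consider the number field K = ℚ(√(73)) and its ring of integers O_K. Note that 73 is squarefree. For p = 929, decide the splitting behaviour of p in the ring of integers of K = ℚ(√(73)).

inert

Since 73 ≡ 1 mod 4, the ring of integers is ℤ[(1+√73)/2] with discriminant 73.
Since gcd(929, 73) = 1 the prime 929 does not ramify.
Compute (73/929) via Euler: 73^((929-1)/2) mod 929 = 928, so (73/929) = -1.
Legendre symbol -1 ⇒ 929 is inert.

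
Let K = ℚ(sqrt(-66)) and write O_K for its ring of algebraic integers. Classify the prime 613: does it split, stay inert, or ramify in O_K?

d = -66 ≡ 2 (mod 4), so O_K = ℤ[√-66] and disc(K) = 4d = -264.
disc(K) = -264 is not divisible by 613; 613 is unramified.
Compute (-66/613) via Euler: 547^((613-1)/2) mod 613 = 1, so (-66/613) = 1.
d is a quadratic residue mod p, hence 613 splits in O_K.

split — (613) = 𝔭₁𝔭₂ with 𝔭₁ ≠ 𝔭₂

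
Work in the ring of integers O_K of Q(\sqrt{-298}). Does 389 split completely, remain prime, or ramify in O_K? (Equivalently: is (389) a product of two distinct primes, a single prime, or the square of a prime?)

split

d = -298 ≡ 2 (mod 4), so O_K = ℤ[√-298] and disc(K) = 4d = -1192.
disc(K) = -1192 is not divisible by 389; 389 is unramified.
Compute (-298/389) via Euler: 91^((389-1)/2) mod 389 = 1, so (-298/389) = 1.
d is a quadratic residue mod p, hence 389 splits in O_K.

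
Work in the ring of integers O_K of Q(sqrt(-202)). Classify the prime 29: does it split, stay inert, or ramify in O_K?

splits completely

d = -202 ≡ 2 (mod 4), so O_K = ℤ[√-202] and disc(K) = 4d = -808.
29 ∤ -808, so 29 is unramified.
Euler's criterion: (-202)^14 mod 29 = 1. Thus (-202|29) = 1.
Legendre symbol 1 ⇒ 29 is split.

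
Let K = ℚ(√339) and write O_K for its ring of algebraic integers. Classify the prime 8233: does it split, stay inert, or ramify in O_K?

d = 339 ≡ 3 (mod 4), so O_K = ℤ[√339] and disc(K) = 4d = 1356.
8233 ∤ 1356, so 8233 is unramified.
Legendre symbol by Euler's criterion: (339/8233) ≡ 339^4116 ≡ 1 (mod 8233), i.e. (339/8233) = 1.
(339/8233) = 1, so 8233 splits.

8233 splits in O_K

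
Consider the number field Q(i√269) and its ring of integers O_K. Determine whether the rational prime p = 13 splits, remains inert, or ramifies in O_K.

-269 mod 4 = 3, hence disc K = 4·(-269) = -1076 and O_K = ℤ[√-269].
Since gcd(13, -1076) = 1 the prime 13 does not ramify.
Compute (-269/13) via Euler: 4^((13-1)/2) mod 13 = 1, so (-269/13) = 1.
d is a quadratic residue mod p, hence 13 splits in O_K.

splits completely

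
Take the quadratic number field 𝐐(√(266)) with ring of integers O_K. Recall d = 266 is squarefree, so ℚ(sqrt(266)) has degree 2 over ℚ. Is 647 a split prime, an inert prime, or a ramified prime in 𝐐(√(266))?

266 mod 4 = 2, hence disc K = 4·266 = 1064 and O_K = ℤ[√266].
647 ∤ 1064, so 647 is unramified.
Compute (266/647) via Euler: 266^((647-1)/2) mod 647 = 646, so (266/647) = -1.
d is a non-residue mod p, hence 647 remains inert in O_K.

remains prime (inert)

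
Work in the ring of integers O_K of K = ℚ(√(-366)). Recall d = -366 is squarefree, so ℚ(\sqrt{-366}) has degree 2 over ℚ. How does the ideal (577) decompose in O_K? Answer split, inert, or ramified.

577 remains inert

Since -366 ≢ 1 mod 4, the ring of integers is ℤ[√-366] with discriminant 4·(-366) = -1464.
disc(K) = -1464 is not divisible by 577; 577 is unramified.
(-366/577) = 211^288 mod 577 = 576, giving Legendre symbol -1.
Legendre symbol -1 ⇒ 577 is inert.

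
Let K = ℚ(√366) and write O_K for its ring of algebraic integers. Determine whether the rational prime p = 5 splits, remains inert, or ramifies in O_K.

split — (5) = 𝔭₁𝔭₂ with 𝔭₁ ≠ 𝔭₂

d = 366 ≡ 2 (mod 4), so O_K = ℤ[√366] and disc(K) = 4d = 1464.
5 ∤ 1464, so 5 is unramified.
Legendre symbol by Euler's criterion: (366/5) ≡ 366^2 ≡ 1 (mod 5), i.e. (366/5) = 1.
d is a quadratic residue mod p, hence 5 splits in O_K.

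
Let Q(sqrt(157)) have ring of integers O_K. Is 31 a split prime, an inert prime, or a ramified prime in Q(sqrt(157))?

31 splits in O_K

d = 157 ≡ 1 (mod 4), so O_K = ℤ[(1+√157)/2] and disc(K) = d = 157.
disc(K) = 157 is not divisible by 31; 31 is unramified.
(157/31) = 2^15 mod 31 = 1, giving Legendre symbol 1.
d is a quadratic residue mod p, hence 31 splits in O_K.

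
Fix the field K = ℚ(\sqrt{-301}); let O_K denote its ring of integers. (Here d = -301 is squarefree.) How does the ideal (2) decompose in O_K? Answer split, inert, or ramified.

p ramifies

Since -301 ≢ 1 mod 4, the ring of integers is ℤ[√-301] with discriminant 4·(-301) = -1204.
disc(K) = -1204 = 2·(-602), so p = 2 is ramified.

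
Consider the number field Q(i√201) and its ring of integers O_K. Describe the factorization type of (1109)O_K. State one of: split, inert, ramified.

p is inert

Since -201 ≢ 1 mod 4, the ring of integers is ℤ[√-201] with discriminant 4·(-201) = -804.
Since gcd(1109, -804) = 1 the prime 1109 does not ramify.
Legendre symbol by Euler's criterion: (-201/1109) ≡ (-201)^554 ≡ 1108 (mod 1109), i.e. (-201/1109) = -1.
d is a non-residue mod p, hence 1109 remains inert in O_K.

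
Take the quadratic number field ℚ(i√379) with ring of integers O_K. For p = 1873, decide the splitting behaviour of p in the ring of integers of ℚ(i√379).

d = -379 ≡ 1 (mod 4), so O_K = ℤ[(1+√-379)/2] and disc(K) = d = -379.
Since gcd(1873, -379) = 1 the prime 1873 does not ramify.
(-379/1873) = 1494^936 mod 1873 = 1872, giving Legendre symbol -1.
d is a non-residue mod p, hence 1873 remains inert in O_K.

inert — (1873) stays prime in O_K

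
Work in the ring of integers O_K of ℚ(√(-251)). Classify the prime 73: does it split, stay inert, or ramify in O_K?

d = -251 ≡ 1 (mod 4), so O_K = ℤ[(1+√-251)/2] and disc(K) = d = -251.
73 ∤ -251, so 73 is unramified.
Legendre symbol by Euler's criterion: (-251/73) ≡ (-251)^36 ≡ 1 (mod 73), i.e. (-251/73) = 1.
d is a quadratic residue mod p, hence 73 splits in O_K.

split — (73) = 𝔭₁𝔭₂ with 𝔭₁ ≠ 𝔭₂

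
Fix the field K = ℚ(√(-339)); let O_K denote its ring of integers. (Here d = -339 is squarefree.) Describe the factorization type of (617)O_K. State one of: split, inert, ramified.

-339 mod 4 = 1, hence disc K = -339 and O_K = ℤ[(1+√-339)/2].
disc(K) = -339 is not divisible by 617; 617 is unramified.
(-339/617) = 278^308 mod 617 = 616, giving Legendre symbol -1.
(-339/617) = -1, so 617 is inert.

617 remains inert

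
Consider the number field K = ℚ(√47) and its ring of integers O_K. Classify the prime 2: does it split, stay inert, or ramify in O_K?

2 is ramified

47 mod 4 = 3, hence disc K = 4·47 = 188 and O_K = ℤ[√47].
disc(K) = 188 = 2·94, so p = 2 is ramified.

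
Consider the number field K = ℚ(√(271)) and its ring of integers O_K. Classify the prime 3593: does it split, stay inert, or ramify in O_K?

271 mod 4 = 3, hence disc K = 4·271 = 1084 and O_K = ℤ[√271].
3593 ∤ 1084, so 3593 is unramified.
Euler's criterion: 271^1796 mod 3593 = 1. Thus (271|3593) = 1.
(271/3593) = 1, so 3593 splits.

p splits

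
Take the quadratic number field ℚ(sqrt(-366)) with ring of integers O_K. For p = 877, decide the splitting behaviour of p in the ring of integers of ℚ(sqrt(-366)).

-366 mod 4 = 2, hence disc K = 4·(-366) = -1464 and O_K = ℤ[√-366].
877 ∤ -1464, so 877 is unramified.
Legendre symbol by Euler's criterion: (-366/877) ≡ (-366)^438 ≡ 1 (mod 877), i.e. (-366/877) = 1.
Legendre symbol 1 ⇒ 877 is split.

splits completely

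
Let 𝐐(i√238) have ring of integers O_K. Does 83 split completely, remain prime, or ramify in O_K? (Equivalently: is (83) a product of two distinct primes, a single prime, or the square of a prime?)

d = -238 ≡ 2 (mod 4), so O_K = ℤ[√-238] and disc(K) = 4d = -952.
Since gcd(83, -952) = 1 the prime 83 does not ramify.
(-238/83) = 11^41 mod 83 = 1, giving Legendre symbol 1.
(-238/83) = 1, so 83 splits.

p splits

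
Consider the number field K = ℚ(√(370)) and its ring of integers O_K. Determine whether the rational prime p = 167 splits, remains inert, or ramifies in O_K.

splits completely

Since 370 ≢ 1 mod 4, the ring of integers is ℤ[√370] with discriminant 4·370 = 1480.
disc(K) = 1480 is not divisible by 167; 167 is unramified.
Legendre symbol by Euler's criterion: (370/167) ≡ 370^83 ≡ 1 (mod 167), i.e. (370/167) = 1.
d is a quadratic residue mod p, hence 167 splits in O_K.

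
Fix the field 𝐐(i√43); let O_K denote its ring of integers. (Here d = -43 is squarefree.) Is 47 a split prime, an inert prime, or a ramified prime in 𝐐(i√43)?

d = -43 ≡ 1 (mod 4), so O_K = ℤ[(1+√-43)/2] and disc(K) = d = -43.
Since gcd(47, -43) = 1 the prime 47 does not ramify.
Legendre symbol by Euler's criterion: (-43/47) ≡ (-43)^23 ≡ 1 (mod 47), i.e. (-43/47) = 1.
(-43/47) = 1, so 47 splits.

47 splits in O_K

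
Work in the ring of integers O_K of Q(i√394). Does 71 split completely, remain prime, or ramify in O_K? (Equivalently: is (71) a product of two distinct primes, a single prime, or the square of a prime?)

splits completely

-394 mod 4 = 2, hence disc K = 4·(-394) = -1576 and O_K = ℤ[√-394].
71 ∤ -1576, so 71 is unramified.
Legendre symbol by Euler's criterion: (-394/71) ≡ (-394)^35 ≡ 1 (mod 71), i.e. (-394/71) = 1.
d is a quadratic residue mod p, hence 71 splits in O_K.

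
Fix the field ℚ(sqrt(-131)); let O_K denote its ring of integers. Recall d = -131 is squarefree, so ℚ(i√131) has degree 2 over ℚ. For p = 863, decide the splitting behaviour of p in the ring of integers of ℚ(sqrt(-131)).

Since -131 ≡ 1 mod 4, the ring of integers is ℤ[(1+√-131)/2] with discriminant -131.
disc(K) = -131 is not divisible by 863; 863 is unramified.
Compute (-131/863) via Euler: 732^((863-1)/2) mod 863 = 1, so (-131/863) = 1.
Legendre symbol 1 ⇒ 863 is split.

split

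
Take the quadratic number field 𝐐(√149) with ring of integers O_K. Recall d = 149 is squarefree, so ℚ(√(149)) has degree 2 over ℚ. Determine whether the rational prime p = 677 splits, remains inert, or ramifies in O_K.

splits completely

d = 149 ≡ 1 (mod 4), so O_K = ℤ[(1+√149)/2] and disc(K) = d = 149.
677 ∤ 149, so 677 is unramified.
(149/677) = 149^338 mod 677 = 1, giving Legendre symbol 1.
Legendre symbol 1 ⇒ 677 is split.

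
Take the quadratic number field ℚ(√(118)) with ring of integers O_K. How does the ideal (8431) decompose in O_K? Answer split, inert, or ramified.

p is inert

Since 118 ≢ 1 mod 4, the ring of integers is ℤ[√118] with discriminant 4·118 = 472.
Since gcd(8431, 472) = 1 the prime 8431 does not ramify.
Compute (118/8431) via Euler: 118^((8431-1)/2) mod 8431 = 8430, so (118/8431) = -1.
Legendre symbol -1 ⇒ 8431 is inert.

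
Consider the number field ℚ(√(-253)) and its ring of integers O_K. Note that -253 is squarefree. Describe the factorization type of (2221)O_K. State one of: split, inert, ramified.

inert

Since -253 ≢ 1 mod 4, the ring of integers is ℤ[√-253] with discriminant 4·(-253) = -1012.
2221 ∤ -1012, so 2221 is unramified.
Legendre symbol by Euler's criterion: (-253/2221) ≡ (-253)^1110 ≡ 2220 (mod 2221), i.e. (-253/2221) = -1.
Legendre symbol -1 ⇒ 2221 is inert.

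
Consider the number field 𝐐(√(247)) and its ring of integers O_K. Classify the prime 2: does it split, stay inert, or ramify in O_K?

Since 247 ≢ 1 mod 4, the ring of integers is ℤ[√247] with discriminant 4·247 = 988.
2 divides disc(K) = 988, so 2 ramifies.

ramified — (2) = 𝔭²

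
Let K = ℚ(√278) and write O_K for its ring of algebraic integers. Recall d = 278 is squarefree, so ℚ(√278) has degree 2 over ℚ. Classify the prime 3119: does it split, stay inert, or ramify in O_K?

splits completely

Since 278 ≢ 1 mod 4, the ring of integers is ℤ[√278] with discriminant 4·278 = 1112.
disc(K) = 1112 is not divisible by 3119; 3119 is unramified.
(278/3119) = 278^1559 mod 3119 = 1, giving Legendre symbol 1.
(278/3119) = 1, so 3119 splits.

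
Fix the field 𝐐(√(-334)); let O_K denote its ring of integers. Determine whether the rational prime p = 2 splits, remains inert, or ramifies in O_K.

Since -334 ≢ 1 mod 4, the ring of integers is ℤ[√-334] with discriminant 4·(-334) = -1336.
2 divides disc(K) = -1336, so 2 ramifies.

2 is ramified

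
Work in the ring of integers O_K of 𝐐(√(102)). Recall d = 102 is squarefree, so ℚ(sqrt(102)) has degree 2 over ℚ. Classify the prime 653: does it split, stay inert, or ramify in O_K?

inert — (653) stays prime in O_K

102 mod 4 = 2, hence disc K = 4·102 = 408 and O_K = ℤ[√102].
disc(K) = 408 is not divisible by 653; 653 is unramified.
(102/653) = 102^326 mod 653 = 652, giving Legendre symbol -1.
Legendre symbol -1 ⇒ 653 is inert.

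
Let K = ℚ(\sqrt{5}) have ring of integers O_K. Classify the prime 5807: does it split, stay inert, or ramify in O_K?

inert

d = 5 ≡ 1 (mod 4), so O_K = ℤ[(1+√5)/2] and disc(K) = d = 5.
5807 ∤ 5, so 5807 is unramified.
Compute (5/5807) via Euler: 5^((5807-1)/2) mod 5807 = 5806, so (5/5807) = -1.
Legendre symbol -1 ⇒ 5807 is inert.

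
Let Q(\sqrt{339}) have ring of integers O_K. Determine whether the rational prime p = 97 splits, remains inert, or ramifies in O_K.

splits completely

d = 339 ≡ 3 (mod 4), so O_K = ℤ[√339] and disc(K) = 4d = 1356.
disc(K) = 1356 is not divisible by 97; 97 is unramified.
Legendre symbol by Euler's criterion: (339/97) ≡ 339^48 ≡ 1 (mod 97), i.e. (339/97) = 1.
(339/97) = 1, so 97 splits.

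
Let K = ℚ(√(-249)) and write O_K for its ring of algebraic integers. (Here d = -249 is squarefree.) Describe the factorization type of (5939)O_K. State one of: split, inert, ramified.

Since -249 ≢ 1 mod 4, the ring of integers is ℤ[√-249] with discriminant 4·(-249) = -996.
Since gcd(5939, -996) = 1 the prime 5939 does not ramify.
(-249/5939) = 5690^2969 mod 5939 = 5938, giving Legendre symbol -1.
d is a non-residue mod p, hence 5939 remains inert in O_K.

inert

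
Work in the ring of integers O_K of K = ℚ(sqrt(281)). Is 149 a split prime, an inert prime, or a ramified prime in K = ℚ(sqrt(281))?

149 splits in O_K

Since 281 ≡ 1 mod 4, the ring of integers is ℤ[(1+√281)/2] with discriminant 281.
149 ∤ 281, so 149 is unramified.
Legendre symbol by Euler's criterion: (281/149) ≡ 281^74 ≡ 1 (mod 149), i.e. (281/149) = 1.
(281/149) = 1, so 149 splits.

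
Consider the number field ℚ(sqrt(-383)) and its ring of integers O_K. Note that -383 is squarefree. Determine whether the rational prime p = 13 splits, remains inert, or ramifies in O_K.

Since -383 ≡ 1 mod 4, the ring of integers is ℤ[(1+√-383)/2] with discriminant -383.
disc(K) = -383 is not divisible by 13; 13 is unramified.
Compute (-383/13) via Euler: 7^((13-1)/2) mod 13 = 12, so (-383/13) = -1.
d is a non-residue mod p, hence 13 remains inert in O_K.

inert — (13) stays prime in O_K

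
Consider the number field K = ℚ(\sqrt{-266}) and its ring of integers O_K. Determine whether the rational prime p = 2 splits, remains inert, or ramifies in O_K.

ramifies in O_K

Since -266 ≢ 1 mod 4, the ring of integers is ℤ[√-266] with discriminant 4·(-266) = -1064.
Ramification test: 2 | -1064. The prime 2 ramifies in K.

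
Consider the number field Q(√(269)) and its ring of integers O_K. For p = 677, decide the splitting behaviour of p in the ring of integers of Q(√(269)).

269 mod 4 = 1, hence disc K = 269 and O_K = ℤ[(1+√269)/2].
Since gcd(677, 269) = 1 the prime 677 does not ramify.
(269/677) = 269^338 mod 677 = 676, giving Legendre symbol -1.
d is a non-residue mod p, hence 677 remains inert in O_K.

remains prime (inert)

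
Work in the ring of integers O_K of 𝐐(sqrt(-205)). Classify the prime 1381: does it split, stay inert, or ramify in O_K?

-205 mod 4 = 3, hence disc K = 4·(-205) = -820 and O_K = ℤ[√-205].
Since gcd(1381, -820) = 1 the prime 1381 does not ramify.
Legendre symbol by Euler's criterion: (-205/1381) ≡ (-205)^690 ≡ 1380 (mod 1381), i.e. (-205/1381) = -1.
Legendre symbol -1 ⇒ 1381 is inert.

1381 remains inert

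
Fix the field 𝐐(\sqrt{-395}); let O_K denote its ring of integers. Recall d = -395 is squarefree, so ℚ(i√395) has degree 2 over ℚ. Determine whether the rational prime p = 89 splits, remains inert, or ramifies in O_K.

d = -395 ≡ 1 (mod 4), so O_K = ℤ[(1+√-395)/2] and disc(K) = d = -395.
89 ∤ -395, so 89 is unramified.
Legendre symbol by Euler's criterion: (-395/89) ≡ (-395)^44 ≡ 1 (mod 89), i.e. (-395/89) = 1.
Legendre symbol 1 ⇒ 89 is split.

split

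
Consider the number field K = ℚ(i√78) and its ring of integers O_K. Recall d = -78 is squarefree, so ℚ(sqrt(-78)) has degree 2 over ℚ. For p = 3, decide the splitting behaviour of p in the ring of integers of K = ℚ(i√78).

-78 mod 4 = 2, hence disc K = 4·(-78) = -312 and O_K = ℤ[√-78].
3 divides disc(K) = -312, so 3 ramifies.

ramified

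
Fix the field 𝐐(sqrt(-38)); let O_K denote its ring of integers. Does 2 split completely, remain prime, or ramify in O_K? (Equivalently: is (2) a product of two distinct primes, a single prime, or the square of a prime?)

-38 mod 4 = 2, hence disc K = 4·(-38) = -152 and O_K = ℤ[√-38].
Ramification test: 2 | -152. The prime 2 ramifies in K.

2 is ramified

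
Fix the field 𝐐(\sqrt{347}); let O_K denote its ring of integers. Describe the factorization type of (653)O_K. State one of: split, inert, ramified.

split — (653) = 𝔭₁𝔭₂ with 𝔭₁ ≠ 𝔭₂

d = 347 ≡ 3 (mod 4), so O_K = ℤ[√347] and disc(K) = 4d = 1388.
653 ∤ 1388, so 653 is unramified.
(347/653) = 347^326 mod 653 = 1, giving Legendre symbol 1.
Legendre symbol 1 ⇒ 653 is split.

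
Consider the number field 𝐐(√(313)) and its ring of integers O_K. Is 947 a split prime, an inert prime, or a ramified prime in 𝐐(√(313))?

split — (947) = 𝔭₁𝔭₂ with 𝔭₁ ≠ 𝔭₂

Since 313 ≡ 1 mod 4, the ring of integers is ℤ[(1+√313)/2] with discriminant 313.
947 ∤ 313, so 947 is unramified.
Compute (313/947) via Euler: 313^((947-1)/2) mod 947 = 1, so (313/947) = 1.
(313/947) = 1, so 947 splits.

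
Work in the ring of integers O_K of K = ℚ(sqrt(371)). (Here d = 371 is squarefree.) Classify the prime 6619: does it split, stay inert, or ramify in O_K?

inert

d = 371 ≡ 3 (mod 4), so O_K = ℤ[√371] and disc(K) = 4d = 1484.
disc(K) = 1484 is not divisible by 6619; 6619 is unramified.
(371/6619) = 371^3309 mod 6619 = 6618, giving Legendre symbol -1.
(371/6619) = -1, so 6619 is inert.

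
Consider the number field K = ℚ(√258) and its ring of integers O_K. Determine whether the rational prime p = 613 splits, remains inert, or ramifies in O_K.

d = 258 ≡ 2 (mod 4), so O_K = ℤ[√258] and disc(K) = 4d = 1032.
disc(K) = 1032 is not divisible by 613; 613 is unramified.
(258/613) = 258^306 mod 613 = 612, giving Legendre symbol -1.
(258/613) = -1, so 613 is inert.

613 remains inert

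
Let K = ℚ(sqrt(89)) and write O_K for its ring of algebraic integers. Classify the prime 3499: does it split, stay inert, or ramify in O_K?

d = 89 ≡ 1 (mod 4), so O_K = ℤ[(1+√89)/2] and disc(K) = d = 89.
Since gcd(3499, 89) = 1 the prime 3499 does not ramify.
(89/3499) = 89^1749 mod 3499 = 3498, giving Legendre symbol -1.
d is a non-residue mod p, hence 3499 remains inert in O_K.

remains prime (inert)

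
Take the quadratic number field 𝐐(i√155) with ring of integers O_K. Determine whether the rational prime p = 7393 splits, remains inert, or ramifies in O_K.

d = -155 ≡ 1 (mod 4), so O_K = ℤ[(1+√-155)/2] and disc(K) = d = -155.
disc(K) = -155 is not divisible by 7393; 7393 is unramified.
Compute (-155/7393) via Euler: 7238^((7393-1)/2) mod 7393 = 1, so (-155/7393) = 1.
d is a quadratic residue mod p, hence 7393 splits in O_K.

split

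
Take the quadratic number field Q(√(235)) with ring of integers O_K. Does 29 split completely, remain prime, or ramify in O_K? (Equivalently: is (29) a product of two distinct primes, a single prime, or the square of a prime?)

d = 235 ≡ 3 (mod 4), so O_K = ℤ[√235] and disc(K) = 4d = 940.
disc(K) = 940 is not divisible by 29; 29 is unramified.
Legendre symbol by Euler's criterion: (235/29) ≡ 235^14 ≡ 28 (mod 29), i.e. (235/29) = -1.
(235/29) = -1, so 29 is inert.

29 remains inert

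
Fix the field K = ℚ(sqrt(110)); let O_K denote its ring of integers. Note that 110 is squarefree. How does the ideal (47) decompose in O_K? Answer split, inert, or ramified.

p splits

110 mod 4 = 2, hence disc K = 4·110 = 440 and O_K = ℤ[√110].
Since gcd(47, 440) = 1 the prime 47 does not ramify.
(110/47) = 16^23 mod 47 = 1, giving Legendre symbol 1.
d is a quadratic residue mod p, hence 47 splits in O_K.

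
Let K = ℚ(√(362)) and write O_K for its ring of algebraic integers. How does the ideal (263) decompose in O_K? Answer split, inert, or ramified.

Since 362 ≢ 1 mod 4, the ring of integers is ℤ[√362] with discriminant 4·362 = 1448.
263 ∤ 1448, so 263 is unramified.
Euler's criterion: 362^131 mod 263 = 1. Thus (362|263) = 1.
d is a quadratic residue mod p, hence 263 splits in O_K.

p splits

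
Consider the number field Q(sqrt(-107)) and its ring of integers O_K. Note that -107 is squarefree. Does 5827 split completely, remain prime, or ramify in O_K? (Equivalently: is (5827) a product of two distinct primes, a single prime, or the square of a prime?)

split — (5827) = 𝔭₁𝔭₂ with 𝔭₁ ≠ 𝔭₂

d = -107 ≡ 1 (mod 4), so O_K = ℤ[(1+√-107)/2] and disc(K) = d = -107.
Since gcd(5827, -107) = 1 the prime 5827 does not ramify.
Euler's criterion: (-107)^2913 mod 5827 = 1. Thus (-107|5827) = 1.
Legendre symbol 1 ⇒ 5827 is split.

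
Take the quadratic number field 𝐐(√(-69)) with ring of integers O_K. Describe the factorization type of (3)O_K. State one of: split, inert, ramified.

-69 mod 4 = 3, hence disc K = 4·(-69) = -276 and O_K = ℤ[√-69].
disc(K) = -276 = 3·(-92), so p = 3 is ramified.

ramified — (3) = 𝔭²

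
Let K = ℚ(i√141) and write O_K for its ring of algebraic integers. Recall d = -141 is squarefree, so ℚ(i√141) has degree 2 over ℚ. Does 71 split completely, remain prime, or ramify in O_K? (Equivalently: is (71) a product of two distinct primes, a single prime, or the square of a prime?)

d = -141 ≡ 3 (mod 4), so O_K = ℤ[√-141] and disc(K) = 4d = -564.
71 ∤ -564, so 71 is unramified.
Compute (-141/71) via Euler: 1^((71-1)/2) mod 71 = 1, so (-141/71) = 1.
Legendre symbol 1 ⇒ 71 is split.

split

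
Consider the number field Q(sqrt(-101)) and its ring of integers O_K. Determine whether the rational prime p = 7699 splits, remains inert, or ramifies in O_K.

-101 mod 4 = 3, hence disc K = 4·(-101) = -404 and O_K = ℤ[√-101].
Since gcd(7699, -404) = 1 the prime 7699 does not ramify.
Compute (-101/7699) via Euler: 7598^((7699-1)/2) mod 7699 = 7698, so (-101/7699) = -1.
Legendre symbol -1 ⇒ 7699 is inert.

inert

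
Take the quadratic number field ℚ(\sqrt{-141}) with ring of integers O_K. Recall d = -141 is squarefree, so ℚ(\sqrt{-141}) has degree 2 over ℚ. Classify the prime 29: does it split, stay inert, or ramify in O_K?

-141 mod 4 = 3, hence disc K = 4·(-141) = -564 and O_K = ℤ[√-141].
29 ∤ -564, so 29 is unramified.
(-141/29) = 4^14 mod 29 = 1, giving Legendre symbol 1.
d is a quadratic residue mod p, hence 29 splits in O_K.

p splits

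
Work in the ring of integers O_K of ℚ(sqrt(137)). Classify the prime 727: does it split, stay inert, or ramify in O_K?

Since 137 ≡ 1 mod 4, the ring of integers is ℤ[(1+√137)/2] with discriminant 137.
727 ∤ 137, so 727 is unramified.
Legendre symbol by Euler's criterion: (137/727) ≡ 137^363 ≡ 726 (mod 727), i.e. (137/727) = -1.
Legendre symbol -1 ⇒ 727 is inert.

inert — (727) stays prime in O_K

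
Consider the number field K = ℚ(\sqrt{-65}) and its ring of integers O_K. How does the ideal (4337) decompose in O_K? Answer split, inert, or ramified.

d = -65 ≡ 3 (mod 4), so O_K = ℤ[√-65] and disc(K) = 4d = -260.
4337 ∤ -260, so 4337 is unramified.
Legendre symbol by Euler's criterion: (-65/4337) ≡ (-65)^2168 ≡ 1 (mod 4337), i.e. (-65/4337) = 1.
Legendre symbol 1 ⇒ 4337 is split.

split — (4337) = 𝔭₁𝔭₂ with 𝔭₁ ≠ 𝔭₂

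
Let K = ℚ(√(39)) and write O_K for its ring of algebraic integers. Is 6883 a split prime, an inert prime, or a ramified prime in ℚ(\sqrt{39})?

p splits

Since 39 ≢ 1 mod 4, the ring of integers is ℤ[√39] with discriminant 4·39 = 156.
Since gcd(6883, 156) = 1 the prime 6883 does not ramify.
Compute (39/6883) via Euler: 39^((6883-1)/2) mod 6883 = 1, so (39/6883) = 1.
d is a quadratic residue mod p, hence 6883 splits in O_K.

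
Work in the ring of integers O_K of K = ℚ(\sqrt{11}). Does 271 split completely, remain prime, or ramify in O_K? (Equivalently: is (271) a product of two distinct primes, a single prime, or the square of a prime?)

271 splits in O_K

Since 11 ≢ 1 mod 4, the ring of integers is ℤ[√11] with discriminant 4·11 = 44.
Since gcd(271, 44) = 1 the prime 271 does not ramify.
Legendre symbol by Euler's criterion: (11/271) ≡ 11^135 ≡ 1 (mod 271), i.e. (11/271) = 1.
(11/271) = 1, so 271 splits.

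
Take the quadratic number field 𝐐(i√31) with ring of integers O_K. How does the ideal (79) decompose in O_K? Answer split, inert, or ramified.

remains prime (inert)

d = -31 ≡ 1 (mod 4), so O_K = ℤ[(1+√-31)/2] and disc(K) = d = -31.
Since gcd(79, -31) = 1 the prime 79 does not ramify.
Euler's criterion: (-31)^39 mod 79 = 78. Thus (-31|79) = -1.
Legendre symbol -1 ⇒ 79 is inert.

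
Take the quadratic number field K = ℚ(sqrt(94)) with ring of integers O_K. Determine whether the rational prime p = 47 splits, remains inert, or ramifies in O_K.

ramifies in O_K

94 mod 4 = 2, hence disc K = 4·94 = 376 and O_K = ℤ[√94].
disc(K) = 376 = 47·8, so p = 47 is ramified.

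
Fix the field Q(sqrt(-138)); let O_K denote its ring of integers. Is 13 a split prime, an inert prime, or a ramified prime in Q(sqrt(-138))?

inert — (13) stays prime in O_K

Since -138 ≢ 1 mod 4, the ring of integers is ℤ[√-138] with discriminant 4·(-138) = -552.
disc(K) = -552 is not divisible by 13; 13 is unramified.
Compute (-138/13) via Euler: 5^((13-1)/2) mod 13 = 12, so (-138/13) = -1.
d is a non-residue mod p, hence 13 remains inert in O_K.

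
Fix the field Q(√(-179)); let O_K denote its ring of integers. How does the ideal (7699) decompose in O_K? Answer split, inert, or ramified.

p is inert

d = -179 ≡ 1 (mod 4), so O_K = ℤ[(1+√-179)/2] and disc(K) = d = -179.
Since gcd(7699, -179) = 1 the prime 7699 does not ramify.
(-179/7699) = 7520^3849 mod 7699 = 7698, giving Legendre symbol -1.
d is a non-residue mod p, hence 7699 remains inert in O_K.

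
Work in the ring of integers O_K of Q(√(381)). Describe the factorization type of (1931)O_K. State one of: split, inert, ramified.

d = 381 ≡ 1 (mod 4), so O_K = ℤ[(1+√381)/2] and disc(K) = d = 381.
1931 ∤ 381, so 1931 is unramified.
Compute (381/1931) via Euler: 381^((1931-1)/2) mod 1931 = 1930, so (381/1931) = -1.
d is a non-residue mod p, hence 1931 remains inert in O_K.

inert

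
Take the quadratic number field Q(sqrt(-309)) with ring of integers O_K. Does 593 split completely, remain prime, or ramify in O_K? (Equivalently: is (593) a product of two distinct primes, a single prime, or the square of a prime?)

d = -309 ≡ 3 (mod 4), so O_K = ℤ[√-309] and disc(K) = 4d = -1236.
disc(K) = -1236 is not divisible by 593; 593 is unramified.
Legendre symbol by Euler's criterion: (-309/593) ≡ (-309)^296 ≡ 1 (mod 593), i.e. (-309/593) = 1.
(-309/593) = 1, so 593 splits.

p splits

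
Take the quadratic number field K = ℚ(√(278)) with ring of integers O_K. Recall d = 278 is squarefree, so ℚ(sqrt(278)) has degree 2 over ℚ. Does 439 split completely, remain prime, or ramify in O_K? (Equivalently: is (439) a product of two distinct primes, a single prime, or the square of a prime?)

278 mod 4 = 2, hence disc K = 4·278 = 1112 and O_K = ℤ[√278].
disc(K) = 1112 is not divisible by 439; 439 is unramified.
Euler's criterion: 278^219 mod 439 = 1. Thus (278|439) = 1.
Legendre symbol 1 ⇒ 439 is split.

split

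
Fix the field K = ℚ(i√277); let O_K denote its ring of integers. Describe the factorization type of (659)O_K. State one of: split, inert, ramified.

-277 mod 4 = 3, hence disc K = 4·(-277) = -1108 and O_K = ℤ[√-277].
659 ∤ -1108, so 659 is unramified.
(-277/659) = 382^329 mod 659 = 1, giving Legendre symbol 1.
d is a quadratic residue mod p, hence 659 splits in O_K.

split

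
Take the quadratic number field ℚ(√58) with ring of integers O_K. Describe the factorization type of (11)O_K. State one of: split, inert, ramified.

Since 58 ≢ 1 mod 4, the ring of integers is ℤ[√58] with discriminant 4·58 = 232.
11 ∤ 232, so 11 is unramified.
Compute (58/11) via Euler: 3^((11-1)/2) mod 11 = 1, so (58/11) = 1.
Legendre symbol 1 ⇒ 11 is split.

split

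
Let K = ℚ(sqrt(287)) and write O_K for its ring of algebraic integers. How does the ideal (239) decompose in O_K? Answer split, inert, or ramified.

239 splits in O_K

d = 287 ≡ 3 (mod 4), so O_K = ℤ[√287] and disc(K) = 4d = 1148.
239 ∤ 1148, so 239 is unramified.
Euler's criterion: 287^119 mod 239 = 1. Thus (287|239) = 1.
d is a quadratic residue mod p, hence 239 splits in O_K.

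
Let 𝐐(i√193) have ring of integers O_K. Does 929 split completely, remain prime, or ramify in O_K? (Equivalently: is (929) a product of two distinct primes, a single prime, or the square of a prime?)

-193 mod 4 = 3, hence disc K = 4·(-193) = -772 and O_K = ℤ[√-193].
Since gcd(929, -772) = 1 the prime 929 does not ramify.
Euler's criterion: (-193)^464 mod 929 = 1. Thus (-193|929) = 1.
(-193/929) = 1, so 929 splits.

929 splits in O_K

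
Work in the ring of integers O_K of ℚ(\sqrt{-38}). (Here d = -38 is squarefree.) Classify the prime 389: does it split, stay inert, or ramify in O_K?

Since -38 ≢ 1 mod 4, the ring of integers is ℤ[√-38] with discriminant 4·(-38) = -152.
389 ∤ -152, so 389 is unramified.
Compute (-38/389) via Euler: 351^((389-1)/2) mod 389 = 388, so (-38/389) = -1.
(-38/389) = -1, so 389 is inert.

remains prime (inert)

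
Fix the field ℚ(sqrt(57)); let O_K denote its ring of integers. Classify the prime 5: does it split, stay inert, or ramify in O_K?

inert

57 mod 4 = 1, hence disc K = 57 and O_K = ℤ[(1+√57)/2].
5 ∤ 57, so 5 is unramified.
Euler's criterion: 57^2 mod 5 = 4. Thus (57|5) = -1.
d is a non-residue mod p, hence 5 remains inert in O_K.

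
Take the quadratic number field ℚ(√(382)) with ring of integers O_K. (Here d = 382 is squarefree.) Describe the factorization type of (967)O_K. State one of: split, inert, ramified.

Since 382 ≢ 1 mod 4, the ring of integers is ℤ[√382] with discriminant 4·382 = 1528.
Since gcd(967, 1528) = 1 the prime 967 does not ramify.
Euler's criterion: 382^483 mod 967 = 966. Thus (382|967) = -1.
d is a non-residue mod p, hence 967 remains inert in O_K.

967 remains inert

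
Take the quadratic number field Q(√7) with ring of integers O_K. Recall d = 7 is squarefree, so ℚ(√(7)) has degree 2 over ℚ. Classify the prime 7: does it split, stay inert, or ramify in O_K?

p ramifies

7 mod 4 = 3, hence disc K = 4·7 = 28 and O_K = ℤ[√7].
disc(K) = 28 = 7·4, so p = 7 is ramified.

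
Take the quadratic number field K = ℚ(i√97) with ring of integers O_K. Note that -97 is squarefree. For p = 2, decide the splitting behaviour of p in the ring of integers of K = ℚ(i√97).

Since -97 ≢ 1 mod 4, the ring of integers is ℤ[√-97] with discriminant 4·(-97) = -388.
2 divides disc(K) = -388, so 2 ramifies.

2 is ramified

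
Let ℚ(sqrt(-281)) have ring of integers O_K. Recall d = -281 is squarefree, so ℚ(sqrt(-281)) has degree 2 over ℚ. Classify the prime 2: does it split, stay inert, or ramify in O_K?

-281 mod 4 = 3, hence disc K = 4·(-281) = -1124 and O_K = ℤ[√-281].
2 divides disc(K) = -1124, so 2 ramifies.

p ramifies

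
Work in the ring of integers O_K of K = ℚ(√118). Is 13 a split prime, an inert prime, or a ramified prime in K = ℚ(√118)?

d = 118 ≡ 2 (mod 4), so O_K = ℤ[√118] and disc(K) = 4d = 472.
Since gcd(13, 472) = 1 the prime 13 does not ramify.
(118/13) = 1^6 mod 13 = 1, giving Legendre symbol 1.
d is a quadratic residue mod p, hence 13 splits in O_K.

split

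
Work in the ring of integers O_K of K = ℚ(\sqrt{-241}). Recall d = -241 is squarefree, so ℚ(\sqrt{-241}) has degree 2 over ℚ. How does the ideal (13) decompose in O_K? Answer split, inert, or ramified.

-241 mod 4 = 3, hence disc K = 4·(-241) = -964 and O_K = ℤ[√-241].
disc(K) = -964 is not divisible by 13; 13 is unramified.
(-241/13) = 6^6 mod 13 = 12, giving Legendre symbol -1.
(-241/13) = -1, so 13 is inert.

inert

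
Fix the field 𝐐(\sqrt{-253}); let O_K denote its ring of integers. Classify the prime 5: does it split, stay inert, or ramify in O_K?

Since -253 ≢ 1 mod 4, the ring of integers is ℤ[√-253] with discriminant 4·(-253) = -1012.
5 ∤ -1012, so 5 is unramified.
Legendre symbol by Euler's criterion: (-253/5) ≡ (-253)^2 ≡ 4 (mod 5), i.e. (-253/5) = -1.
Legendre symbol -1 ⇒ 5 is inert.

5 remains inert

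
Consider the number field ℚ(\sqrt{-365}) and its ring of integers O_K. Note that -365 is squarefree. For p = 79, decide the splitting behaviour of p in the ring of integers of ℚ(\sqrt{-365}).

-365 mod 4 = 3, hence disc K = 4·(-365) = -1460 and O_K = ℤ[√-365].
Since gcd(79, -1460) = 1 the prime 79 does not ramify.
Euler's criterion: (-365)^39 mod 79 = 78. Thus (-365|79) = -1.
Legendre symbol -1 ⇒ 79 is inert.

inert — (79) stays prime in O_K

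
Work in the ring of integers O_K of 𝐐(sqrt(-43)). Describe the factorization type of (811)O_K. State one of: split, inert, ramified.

inert

Since -43 ≡ 1 mod 4, the ring of integers is ℤ[(1+√-43)/2] with discriminant -43.
Since gcd(811, -43) = 1 the prime 811 does not ramify.
Euler's criterion: (-43)^405 mod 811 = 810. Thus (-43|811) = -1.
Legendre symbol -1 ⇒ 811 is inert.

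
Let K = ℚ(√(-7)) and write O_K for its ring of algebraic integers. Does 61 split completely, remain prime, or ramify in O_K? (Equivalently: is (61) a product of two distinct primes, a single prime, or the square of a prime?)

d = -7 ≡ 1 (mod 4), so O_K = ℤ[(1+√-7)/2] and disc(K) = d = -7.
disc(K) = -7 is not divisible by 61; 61 is unramified.
Euler's criterion: (-7)^30 mod 61 = 60. Thus (-7|61) = -1.
d is a non-residue mod p, hence 61 remains inert in O_K.

inert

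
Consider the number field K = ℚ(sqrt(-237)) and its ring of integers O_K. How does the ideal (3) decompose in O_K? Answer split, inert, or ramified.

ramifies in O_K

-237 mod 4 = 3, hence disc K = 4·(-237) = -948 and O_K = ℤ[√-237].
disc(K) = -948 = 3·(-316), so p = 3 is ramified.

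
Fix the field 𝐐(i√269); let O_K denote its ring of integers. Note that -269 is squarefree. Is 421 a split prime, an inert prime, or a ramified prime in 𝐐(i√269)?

Since -269 ≢ 1 mod 4, the ring of integers is ℤ[√-269] with discriminant 4·(-269) = -1076.
disc(K) = -1076 is not divisible by 421; 421 is unramified.
Euler's criterion: (-269)^210 mod 421 = 1. Thus (-269|421) = 1.
(-269/421) = 1, so 421 splits.

splits completely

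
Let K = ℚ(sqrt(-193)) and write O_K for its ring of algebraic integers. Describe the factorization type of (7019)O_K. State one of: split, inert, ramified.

d = -193 ≡ 3 (mod 4), so O_K = ℤ[√-193] and disc(K) = 4d = -772.
Since gcd(7019, -772) = 1 the prime 7019 does not ramify.
Euler's criterion: (-193)^3509 mod 7019 = 1. Thus (-193|7019) = 1.
Legendre symbol 1 ⇒ 7019 is split.

7019 splits in O_K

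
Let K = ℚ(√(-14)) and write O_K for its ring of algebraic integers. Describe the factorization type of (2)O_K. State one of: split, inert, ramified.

d = -14 ≡ 2 (mod 4), so O_K = ℤ[√-14] and disc(K) = 4d = -56.
Ramification test: 2 | -56. The prime 2 ramifies in K.

ramified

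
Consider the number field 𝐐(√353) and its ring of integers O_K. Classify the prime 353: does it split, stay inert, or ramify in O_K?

d = 353 ≡ 1 (mod 4), so O_K = ℤ[(1+√353)/2] and disc(K) = d = 353.
disc(K) = 353 = 353·1, so p = 353 is ramified.

p ramifies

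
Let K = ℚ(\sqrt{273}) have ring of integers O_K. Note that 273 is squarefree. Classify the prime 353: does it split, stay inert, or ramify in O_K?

p is inert

d = 273 ≡ 1 (mod 4), so O_K = ℤ[(1+√273)/2] and disc(K) = d = 273.
353 ∤ 273, so 353 is unramified.
Legendre symbol by Euler's criterion: (273/353) ≡ 273^176 ≡ 352 (mod 353), i.e. (273/353) = -1.
(273/353) = -1, so 353 is inert.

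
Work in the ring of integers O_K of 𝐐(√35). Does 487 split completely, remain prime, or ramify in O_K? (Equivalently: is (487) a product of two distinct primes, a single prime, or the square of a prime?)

Since 35 ≢ 1 mod 4, the ring of integers is ℤ[√35] with discriminant 4·35 = 140.
disc(K) = 140 is not divisible by 487; 487 is unramified.
Compute (35/487) via Euler: 35^((487-1)/2) mod 487 = 1, so (35/487) = 1.
d is a quadratic residue mod p, hence 487 splits in O_K.

split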